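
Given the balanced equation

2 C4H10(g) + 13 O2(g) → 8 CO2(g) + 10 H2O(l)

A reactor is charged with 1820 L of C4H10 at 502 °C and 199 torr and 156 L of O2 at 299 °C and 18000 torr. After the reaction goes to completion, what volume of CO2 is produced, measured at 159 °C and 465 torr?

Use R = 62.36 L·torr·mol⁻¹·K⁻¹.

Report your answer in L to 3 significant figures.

n(C4H10) = PV/RT = (199 × 1820) / (62.36 × 775.15) = 7.493 mol
n(O2) = PV/RT = (18000 × 156) / (62.36 × 572.15) = 78.70 mol
For 7.493 mol C4H10, stoichiometry requires (13/2) × 7.493 = 48.70 mol O2; 78.70 mol is available, so C4H10 is limiting.
n(CO2) = (8/2) × 7.493 = 29.97 mol
V(CO2) = nRT/P = 29.97 × 62.36 × 432.15 / 465 = 1737 L

1740 L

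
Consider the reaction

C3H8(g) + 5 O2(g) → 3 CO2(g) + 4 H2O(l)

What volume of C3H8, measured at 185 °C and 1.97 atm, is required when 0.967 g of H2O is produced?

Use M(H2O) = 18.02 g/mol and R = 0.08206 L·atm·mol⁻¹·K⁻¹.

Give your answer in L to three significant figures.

n(H2O) = 0.9670 / 18.02 = 0.05366 mol
n(C3H8) = (1/4) × 0.05366 = 0.01341 mol
V = nRT/P = 0.01341 × 0.08206 × 458.15 / 1.97 = 0.2559 L

0.256 L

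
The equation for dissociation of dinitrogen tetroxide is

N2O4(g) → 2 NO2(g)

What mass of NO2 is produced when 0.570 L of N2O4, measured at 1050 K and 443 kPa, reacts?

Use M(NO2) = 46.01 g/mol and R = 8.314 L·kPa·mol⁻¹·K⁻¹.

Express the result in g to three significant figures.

2.66 g

n(N2O4) = PV/RT = (443 × 0.570) / (8.314 × 1050) = 0.02893 mol
n(NO2) = (2/1) × 0.02893 = 0.05786 mol
m(NO2) = 0.05786 × 46.01 = 2.662 g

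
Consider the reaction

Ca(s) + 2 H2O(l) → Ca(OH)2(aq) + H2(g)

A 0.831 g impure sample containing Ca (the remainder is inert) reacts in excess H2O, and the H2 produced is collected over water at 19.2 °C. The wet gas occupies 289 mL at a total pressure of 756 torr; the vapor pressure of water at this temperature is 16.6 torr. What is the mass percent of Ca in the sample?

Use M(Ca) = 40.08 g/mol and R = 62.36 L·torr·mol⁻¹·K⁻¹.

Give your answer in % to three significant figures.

P(H2) = 756 − 16.6 = 739.4 torr
n(H2) = PV/RT = (739.4 × 0.2890) / (62.36 × 292.35) = 0.01172 mol
n(Ca) = (1/1) × 0.01172 = 0.01172 mol
m(Ca) = 0.01172 × 40.08 = 0.4697 g
%Ca = 0.4697 / 0.831 × 100 = 56.52%

56.5 %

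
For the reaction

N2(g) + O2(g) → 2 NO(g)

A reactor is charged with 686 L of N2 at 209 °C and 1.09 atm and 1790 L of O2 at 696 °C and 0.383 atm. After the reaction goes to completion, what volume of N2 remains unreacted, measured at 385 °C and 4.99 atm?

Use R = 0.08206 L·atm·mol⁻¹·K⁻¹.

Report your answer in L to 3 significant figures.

n(N2) = PV/RT = (1.09 × 686) / (0.08206 × 482.15) = 18.90 mol
n(O2) = PV/RT = (0.383 × 1790) / (0.08206 × 969.15) = 8.620 mol
For 18.90 mol N2, stoichiometry requires (1/1) × 18.90 = 18.90 mol O2; 8.620 mol is available, so O2 is limiting.
n(N2) consumed = (1/1) × 8.620 = 8.620 mol; remaining = 18.90 − 8.620 = 10.28 mol
V(N2) = nRT/P = 10.28 × 0.08206 × 658.15 / 4.99 = 111.3 L

111 L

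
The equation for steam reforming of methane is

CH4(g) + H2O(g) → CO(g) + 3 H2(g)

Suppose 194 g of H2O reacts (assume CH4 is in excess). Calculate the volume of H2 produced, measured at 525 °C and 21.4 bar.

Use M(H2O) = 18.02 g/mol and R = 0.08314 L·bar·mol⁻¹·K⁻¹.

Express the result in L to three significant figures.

n(H2O) = 194.0 / 18.02 = 10.77 mol
n(H2) = (3/1) × 10.77 = 32.31 mol
V = nRT/P = 32.31 × 0.08314 × 798.15 / 21.4 = 100.2 L

100 L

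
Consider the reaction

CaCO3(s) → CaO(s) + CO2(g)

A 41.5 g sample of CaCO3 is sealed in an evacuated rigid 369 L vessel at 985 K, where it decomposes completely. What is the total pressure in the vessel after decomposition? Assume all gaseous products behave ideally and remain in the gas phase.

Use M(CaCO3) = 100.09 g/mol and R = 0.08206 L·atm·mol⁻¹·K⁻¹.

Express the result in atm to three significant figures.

n(CaCO3) = 41.5 / 100.09 = 0.4146 mol
n(gas produced) = (1/1) × 0.4146 = 0.4146 mol
P = nRT/V = 0.4146 × 0.08206 × 985 / 369 = 0.09082 atm

0.0908 atm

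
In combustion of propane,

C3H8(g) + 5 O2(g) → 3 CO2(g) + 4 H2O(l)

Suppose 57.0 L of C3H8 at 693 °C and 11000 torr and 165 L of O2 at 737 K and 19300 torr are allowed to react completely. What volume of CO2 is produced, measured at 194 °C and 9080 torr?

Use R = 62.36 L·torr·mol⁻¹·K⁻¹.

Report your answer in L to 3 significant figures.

100 L

n(C3H8) = PV/RT = (11000 × 57.0) / (62.36 × 966.15) = 10.41 mol
n(O2) = PV/RT = (19300 × 165) / (62.36 × 737) = 69.29 mol
For 10.41 mol C3H8, stoichiometry requires (5/1) × 10.41 = 52.05 mol O2; 69.29 mol is available, so C3H8 is limiting.
n(CO2) = (3/1) × 10.41 = 31.23 mol
V(CO2) = nRT/P = 31.23 × 62.36 × 467.15 / 9080 = 100.2 L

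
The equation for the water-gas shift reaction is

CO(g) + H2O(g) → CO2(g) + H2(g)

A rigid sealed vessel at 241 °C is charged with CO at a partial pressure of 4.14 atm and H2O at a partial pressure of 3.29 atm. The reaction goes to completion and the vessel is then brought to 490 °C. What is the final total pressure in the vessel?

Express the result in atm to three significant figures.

With V and T fixed, P_i ∝ n_i, so the mole ratios apply directly to partial pressures at 241 °C.
P(H2O) required for 4.14 atm of CO = (1/1) × 4.14 = 4.140 atm; available 3.29 atm, so H2O is limiting.
P(CO) remaining = 4.14 − (1/1) × 3.29 = 0.8500 atm
P(gaseous products) = (1+1)/1 × 3.29 = 6.580 atm
P_total at 241 °C = 0.8500 + 6.580 = 7.430 atm
Scaling to 490 °C: P = 7.430 × 763.15/514.15 = 11.03 atm

11.0 atm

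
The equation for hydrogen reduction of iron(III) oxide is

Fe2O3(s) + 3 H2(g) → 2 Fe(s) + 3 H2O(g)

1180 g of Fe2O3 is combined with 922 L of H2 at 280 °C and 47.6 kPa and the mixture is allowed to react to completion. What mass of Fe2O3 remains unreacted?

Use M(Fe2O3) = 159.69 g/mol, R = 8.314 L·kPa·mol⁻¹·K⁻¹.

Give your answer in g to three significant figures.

n(Fe2O3) = 1180 / 159.69 = 7.389 mol
n(H2) = PV/RT = (47.6 × 922) / (8.314 × 553.15) = 9.543 mol
For 7.389 mol Fe2O3, stoichiometry requires (3/1) × 7.389 = 22.17 mol H2; 9.543 mol is available, so H2 is limiting.
n(Fe2O3) consumed = (1/3) × 9.543 = 3.181 mol; remaining = 7.389 − 3.181 = 4.208 mol
m(Fe2O3) = 4.208 × 159.69 = 672.0 g

672 g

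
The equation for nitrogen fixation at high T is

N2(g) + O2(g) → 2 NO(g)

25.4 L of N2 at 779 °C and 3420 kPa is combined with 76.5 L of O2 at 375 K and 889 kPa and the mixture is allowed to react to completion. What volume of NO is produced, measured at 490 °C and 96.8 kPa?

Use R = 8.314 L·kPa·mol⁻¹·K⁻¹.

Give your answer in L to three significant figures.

1300 L

n(N2) = PV/RT = (3420 × 25.4) / (8.314 × 1052.15) = 9.931 mol
n(O2) = PV/RT = (889 × 76.5) / (8.314 × 375) = 21.81 mol
For 9.931 mol N2, stoichiometry requires (1/1) × 9.931 = 9.931 mol O2; 21.81 mol is available, so N2 is limiting.
n(NO) = (2/1) × 9.931 = 19.86 mol
V(NO) = nRT/P = 19.86 × 8.314 × 763.15 / 96.8 = 1302 L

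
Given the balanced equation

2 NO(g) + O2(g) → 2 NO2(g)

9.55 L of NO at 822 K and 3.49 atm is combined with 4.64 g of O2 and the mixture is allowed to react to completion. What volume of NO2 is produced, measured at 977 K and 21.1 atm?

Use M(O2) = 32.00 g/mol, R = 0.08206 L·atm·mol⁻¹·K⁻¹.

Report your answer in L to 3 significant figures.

n(NO) = PV/RT = (3.49 × 9.55) / (0.08206 × 822) = 0.4941 mol
n(O2) = 4.64 / 32.00 = 0.1450 mol
For 0.4941 mol NO, stoichiometry requires (1/2) × 0.4941 = 0.2470 mol O2; 0.1450 mol is available, so O2 is limiting.
n(NO2) = (2/1) × 0.1450 = 0.2900 mol
V(NO2) = nRT/P = 0.2900 × 0.08206 × 977 / 21.1 = 1.102 L

1.10 L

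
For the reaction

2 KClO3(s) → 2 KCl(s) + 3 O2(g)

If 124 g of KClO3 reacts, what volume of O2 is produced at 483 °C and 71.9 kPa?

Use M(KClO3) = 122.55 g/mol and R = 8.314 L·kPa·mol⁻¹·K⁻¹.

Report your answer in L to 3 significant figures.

n(KClO3) = 124.0 / 122.55 = 1.012 mol
n(O2) = (3/2) × 1.012 = 1.518 mol
V = nRT/P = 1.518 × 8.314 × 756.15 / 71.9 = 132.7 L

133 L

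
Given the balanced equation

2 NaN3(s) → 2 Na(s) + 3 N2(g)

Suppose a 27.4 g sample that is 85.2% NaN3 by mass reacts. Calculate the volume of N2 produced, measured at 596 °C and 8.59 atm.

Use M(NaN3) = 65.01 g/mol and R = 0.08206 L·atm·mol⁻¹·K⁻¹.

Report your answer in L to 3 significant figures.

4.47 L

mass of NaN3 = 27.4 × 85.2/100 = 23.34 g
n(NaN3) = 23.34 / 65.01 = 0.3590 mol
n(N2) = (3/2) × 0.3590 = 0.5385 mol
V = nRT/P = 0.5385 × 0.08206 × 869.15 / 8.59 = 4.471 L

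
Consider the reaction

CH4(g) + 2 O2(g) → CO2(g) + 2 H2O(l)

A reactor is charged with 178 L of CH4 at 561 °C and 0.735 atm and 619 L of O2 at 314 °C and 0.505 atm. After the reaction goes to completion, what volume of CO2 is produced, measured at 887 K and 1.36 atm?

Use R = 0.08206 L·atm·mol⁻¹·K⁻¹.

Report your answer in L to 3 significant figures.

102 L

n(CH4) = PV/RT = (0.735 × 178) / (0.08206 × 834.15) = 1.911 mol
n(O2) = PV/RT = (0.505 × 619) / (0.08206 × 587.15) = 6.488 mol
For 1.911 mol CH4, stoichiometry requires (2/1) × 1.911 = 3.822 mol O2; 6.488 mol is available, so CH4 is limiting.
n(CO2) = (1/1) × 1.911 = 1.911 mol
V(CO2) = nRT/P = 1.911 × 0.08206 × 887 / 1.36 = 102.3 L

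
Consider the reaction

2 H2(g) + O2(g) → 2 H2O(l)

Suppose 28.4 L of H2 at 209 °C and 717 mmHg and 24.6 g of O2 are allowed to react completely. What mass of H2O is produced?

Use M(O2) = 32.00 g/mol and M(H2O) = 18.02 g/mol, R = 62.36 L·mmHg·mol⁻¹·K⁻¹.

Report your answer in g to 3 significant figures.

12.2 g

n(H2) = PV/RT = (717 × 28.4) / (62.36 × 482.15) = 0.6773 mol
n(O2) = 24.6 / 32.00 = 0.7688 mol
For 0.6773 mol H2, stoichiometry requires (1/2) × 0.6773 = 0.3387 mol O2; 0.7688 mol is available, so H2 is limiting.
n(H2O) = (2/2) × 0.6773 = 0.6773 mol
m(H2O) = 0.6773 × 18.02 = 12.20 g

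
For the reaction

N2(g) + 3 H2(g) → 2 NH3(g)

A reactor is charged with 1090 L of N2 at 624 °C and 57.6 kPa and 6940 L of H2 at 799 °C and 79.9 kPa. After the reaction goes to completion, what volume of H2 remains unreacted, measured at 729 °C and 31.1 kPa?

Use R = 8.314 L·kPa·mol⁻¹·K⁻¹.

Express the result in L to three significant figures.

n(N2) = PV/RT = (57.6 × 1090) / (8.314 × 897.15) = 8.417 mol
n(H2) = PV/RT = (79.9 × 6940) / (8.314 × 1072.15) = 62.21 mol
For 8.417 mol N2, stoichiometry requires (3/1) × 8.417 = 25.25 mol H2; 62.21 mol is available, so N2 is limiting.
n(H2) consumed = (3/1) × 8.417 = 25.25 mol; remaining = 62.21 − 25.25 = 36.96 mol
V(H2) = nRT/P = 36.96 × 8.314 × 1002.15 / 31.1 = 9902 L

9900 L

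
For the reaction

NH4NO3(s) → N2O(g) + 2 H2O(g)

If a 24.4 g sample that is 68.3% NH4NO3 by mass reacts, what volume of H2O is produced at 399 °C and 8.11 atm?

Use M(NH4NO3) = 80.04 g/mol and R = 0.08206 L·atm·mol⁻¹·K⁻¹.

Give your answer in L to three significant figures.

mass of NH4NO3 = 24.4 × 68.3/100 = 16.67 g
n(NH4NO3) = 16.67 / 80.04 = 0.2083 mol
n(H2O) = (2/1) × 0.2083 = 0.4166 mol
V = nRT/P = 0.4166 × 0.08206 × 672.15 / 8.11 = 2.833 L

2.83 L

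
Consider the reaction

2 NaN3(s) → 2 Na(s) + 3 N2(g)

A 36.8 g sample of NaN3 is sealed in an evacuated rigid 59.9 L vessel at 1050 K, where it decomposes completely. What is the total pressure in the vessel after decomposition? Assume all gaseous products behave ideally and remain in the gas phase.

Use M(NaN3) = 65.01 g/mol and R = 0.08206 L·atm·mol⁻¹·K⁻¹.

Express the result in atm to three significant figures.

1.22 atm

n(NaN3) = 36.8 / 65.01 = 0.5661 mol
n(gas produced) = (3/2) × 0.5661 = 0.8492 mol
P = nRT/V = 0.8492 × 0.08206 × 1050 / 59.9 = 1.222 atm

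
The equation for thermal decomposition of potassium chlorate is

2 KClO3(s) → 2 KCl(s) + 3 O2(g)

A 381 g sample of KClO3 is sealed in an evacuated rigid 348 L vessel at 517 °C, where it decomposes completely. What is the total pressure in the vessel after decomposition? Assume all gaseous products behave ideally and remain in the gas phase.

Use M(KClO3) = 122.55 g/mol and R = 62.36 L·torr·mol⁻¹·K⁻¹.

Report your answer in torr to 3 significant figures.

660 torr

n(KClO3) = 381 / 122.55 = 3.109 mol
n(gas produced) = (3/2) × 3.109 = 4.663 mol
P = nRT/V = 4.663 × 62.36 × 790.15 / 348 = 660.2 torr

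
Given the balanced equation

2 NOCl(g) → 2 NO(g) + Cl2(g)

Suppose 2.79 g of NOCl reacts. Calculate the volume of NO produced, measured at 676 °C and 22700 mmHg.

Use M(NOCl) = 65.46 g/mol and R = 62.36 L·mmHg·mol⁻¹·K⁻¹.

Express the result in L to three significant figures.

n(NOCl) = 2.790 / 65.46 = 0.04262 mol
n(NO) = (2/2) × 0.04262 = 0.04262 mol
V = nRT/P = 0.04262 × 62.36 × 949.15 / 22700 = 0.1111 L

0.111 L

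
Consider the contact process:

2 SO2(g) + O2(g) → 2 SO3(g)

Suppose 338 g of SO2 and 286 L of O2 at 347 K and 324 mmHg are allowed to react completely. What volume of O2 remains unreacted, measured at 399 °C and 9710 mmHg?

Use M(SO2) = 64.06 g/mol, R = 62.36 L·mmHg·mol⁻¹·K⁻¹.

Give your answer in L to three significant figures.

n(SO2) = 338 / 64.06 = 5.276 mol
n(O2) = PV/RT = (324 × 286) / (62.36 × 347) = 4.282 mol
For 5.276 mol SO2, stoichiometry requires (1/2) × 5.276 = 2.638 mol O2; 4.282 mol is available, so SO2 is limiting.
n(O2) consumed = (1/2) × 5.276 = 2.638 mol; remaining = 4.282 − 2.638 = 1.644 mol
V(O2) = nRT/P = 1.644 × 62.36 × 672.15 / 9710 = 7.097 L

7.10 L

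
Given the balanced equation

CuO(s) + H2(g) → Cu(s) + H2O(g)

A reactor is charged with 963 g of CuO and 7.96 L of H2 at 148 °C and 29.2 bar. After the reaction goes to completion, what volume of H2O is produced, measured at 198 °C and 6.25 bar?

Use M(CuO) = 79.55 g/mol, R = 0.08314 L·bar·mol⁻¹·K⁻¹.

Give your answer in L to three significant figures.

41.6 L

n(CuO) = 963 / 79.55 = 12.11 mol
n(H2) = PV/RT = (29.2 × 7.96) / (0.08314 × 421.15) = 6.638 mol
For 12.11 mol CuO, stoichiometry requires (1/1) × 12.11 = 12.11 mol H2; 6.638 mol is available, so H2 is limiting.
n(H2O) = (1/1) × 6.638 = 6.638 mol
V(H2O) = nRT/P = 6.638 × 0.08314 × 471.15 / 6.25 = 41.60 L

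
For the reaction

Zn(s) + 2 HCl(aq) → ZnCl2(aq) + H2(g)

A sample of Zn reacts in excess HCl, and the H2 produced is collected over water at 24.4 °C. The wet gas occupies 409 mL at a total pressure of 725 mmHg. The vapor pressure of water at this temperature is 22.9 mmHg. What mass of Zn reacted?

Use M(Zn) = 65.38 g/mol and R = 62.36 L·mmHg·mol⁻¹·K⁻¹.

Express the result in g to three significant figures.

P(H2) = 725 − 22.9 = 702.1 mmHg
n(H2) = PV/RT = (702.1 × 0.4090) / (62.36 × 297.55) = 0.01548 mol
n(Zn) = (1/1) × 0.01548 = 0.01548 mol
m(Zn) = 0.01548 × 65.38 = 1.012 g

1.01 g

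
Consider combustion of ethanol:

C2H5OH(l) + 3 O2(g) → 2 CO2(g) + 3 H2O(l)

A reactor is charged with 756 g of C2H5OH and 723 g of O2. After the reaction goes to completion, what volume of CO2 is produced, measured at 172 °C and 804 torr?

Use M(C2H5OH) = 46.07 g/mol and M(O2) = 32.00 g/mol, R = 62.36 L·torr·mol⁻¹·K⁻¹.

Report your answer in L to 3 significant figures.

n(C2H5OH) = 756 / 46.07 = 16.41 mol
n(O2) = 723 / 32.00 = 22.59 mol
For 16.41 mol C2H5OH, stoichiometry requires (3/1) × 16.41 = 49.23 mol O2; 22.59 mol is available, so O2 is limiting.
n(CO2) = (2/3) × 22.59 = 15.06 mol
V(CO2) = nRT/P = 15.06 × 62.36 × 445.15 / 804 = 520.0 L

520 L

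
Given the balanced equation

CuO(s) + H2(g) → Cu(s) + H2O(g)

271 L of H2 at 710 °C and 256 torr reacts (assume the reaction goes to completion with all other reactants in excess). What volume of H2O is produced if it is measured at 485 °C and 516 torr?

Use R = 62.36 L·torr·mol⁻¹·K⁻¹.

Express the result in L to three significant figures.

104 L

n(H2) = PV/RT = (256 × 271) / (62.36 × 983.15) = 1.132 mol
n(H2O) = (1/1) × 1.132 = 1.132 mol
V = nRT/P = 1.132 × 62.36 × 758.15 / 516 = 103.7 L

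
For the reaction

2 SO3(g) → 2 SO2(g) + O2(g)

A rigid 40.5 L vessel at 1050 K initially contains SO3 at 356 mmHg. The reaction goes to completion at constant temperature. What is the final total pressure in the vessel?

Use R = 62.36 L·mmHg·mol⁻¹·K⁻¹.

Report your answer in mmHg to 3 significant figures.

Since T and V are fixed, P_final/P_initial = n_final/n_initial = 3/2.
P_final = (3/2) × 356 = 534.0 mmHg

534 mmHg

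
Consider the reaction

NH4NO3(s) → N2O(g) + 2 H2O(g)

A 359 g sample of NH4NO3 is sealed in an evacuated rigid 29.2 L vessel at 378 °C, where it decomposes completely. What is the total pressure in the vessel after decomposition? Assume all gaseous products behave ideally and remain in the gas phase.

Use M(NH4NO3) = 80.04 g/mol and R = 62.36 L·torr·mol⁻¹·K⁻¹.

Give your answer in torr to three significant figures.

18700 torr

n(NH4NO3) = 359 / 80.04 = 4.485 mol
n(gas produced) = (3/1) × 4.485 = 13.46 mol
P = nRT/V = 13.46 × 62.36 × 651.15 / 29.2 = 18720 torr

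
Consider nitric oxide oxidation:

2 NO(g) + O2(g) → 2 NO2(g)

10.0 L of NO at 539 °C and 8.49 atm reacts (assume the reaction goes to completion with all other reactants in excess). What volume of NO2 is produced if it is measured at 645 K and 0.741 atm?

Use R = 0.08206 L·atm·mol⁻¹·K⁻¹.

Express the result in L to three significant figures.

91.0 L

n(NO) = PV/RT = (8.49 × 10.0) / (0.08206 × 812.15) = 1.274 mol
n(NO2) = (2/2) × 1.274 = 1.274 mol
V = nRT/P = 1.274 × 0.08206 × 645 / 0.741 = 91.00 L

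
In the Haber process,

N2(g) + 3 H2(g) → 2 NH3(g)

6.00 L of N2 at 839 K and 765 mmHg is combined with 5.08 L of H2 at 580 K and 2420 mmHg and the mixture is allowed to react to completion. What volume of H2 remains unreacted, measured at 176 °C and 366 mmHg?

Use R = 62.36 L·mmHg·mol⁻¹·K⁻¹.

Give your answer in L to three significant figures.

n(N2) = PV/RT = (765 × 6.00) / (62.36 × 839) = 0.08773 mol
n(H2) = PV/RT = (2420 × 5.08) / (62.36 × 580) = 0.3399 mol
For 0.08773 mol N2, stoichiometry requires (3/1) × 0.08773 = 0.2632 mol H2; 0.3399 mol is available, so N2 is limiting.
n(H2) consumed = (3/1) × 0.08773 = 0.2632 mol; remaining = 0.3399 − 0.2632 = 0.07670 mol
V(H2) = nRT/P = 0.07670 × 62.36 × 449.15 / 366 = 5.870 L

5.87 L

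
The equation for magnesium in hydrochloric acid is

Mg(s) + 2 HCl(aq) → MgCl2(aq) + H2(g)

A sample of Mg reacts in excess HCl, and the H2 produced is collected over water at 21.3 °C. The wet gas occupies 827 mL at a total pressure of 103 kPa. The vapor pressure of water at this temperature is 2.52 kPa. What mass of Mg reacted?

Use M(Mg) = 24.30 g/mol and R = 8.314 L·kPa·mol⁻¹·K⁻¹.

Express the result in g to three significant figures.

P(H2) = 103 − 2.52 = 100.5 kPa
n(H2) = PV/RT = (100.5 × 0.8270) / (8.314 × 294.45) = 0.03395 mol
n(Mg) = (1/1) × 0.03395 = 0.03395 mol
m(Mg) = 0.03395 × 24.30 = 0.8250 g

0.825 g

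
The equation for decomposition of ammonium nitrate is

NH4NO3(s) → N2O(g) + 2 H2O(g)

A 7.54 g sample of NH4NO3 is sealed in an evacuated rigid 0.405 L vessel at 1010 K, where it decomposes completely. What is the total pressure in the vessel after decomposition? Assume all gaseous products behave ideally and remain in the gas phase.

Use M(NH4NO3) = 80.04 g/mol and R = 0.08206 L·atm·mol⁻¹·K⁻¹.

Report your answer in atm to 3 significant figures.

n(NH4NO3) = 7.54 / 80.04 = 0.09420 mol
n(gas produced) = (3/1) × 0.09420 = 0.2826 mol
P = nRT/V = 0.2826 × 0.08206 × 1010 / 0.405 = 57.83 atm

57.8 atm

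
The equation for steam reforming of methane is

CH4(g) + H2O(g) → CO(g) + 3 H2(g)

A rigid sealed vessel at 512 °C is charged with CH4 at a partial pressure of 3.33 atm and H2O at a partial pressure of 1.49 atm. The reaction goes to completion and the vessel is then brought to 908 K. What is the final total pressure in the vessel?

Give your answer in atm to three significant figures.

At constant V, partial pressures at 512 °C are proportional to moles, so apply stoichiometry directly to pressures.
P(H2O) required for 3.33 atm of CH4 = (1/1) × 3.33 = 3.330 atm; available 1.49 atm, so H2O is limiting.
P(CH4) remaining = 3.33 − (1/1) × 1.49 = 1.840 atm
P(gaseous products) = (1+3)/1 × 1.49 = 5.960 atm
P_total at 512 °C = 1.840 + 5.960 = 7.800 atm
Scaling to 908 K: P = 7.800 × 908/785.15 = 9.020 atm

9.02 atm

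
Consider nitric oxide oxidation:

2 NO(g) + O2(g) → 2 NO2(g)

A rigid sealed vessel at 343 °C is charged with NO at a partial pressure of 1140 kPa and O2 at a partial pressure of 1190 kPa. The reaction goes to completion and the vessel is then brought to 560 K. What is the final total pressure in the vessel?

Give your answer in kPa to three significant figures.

1600 kPa

With V and T fixed, P_i ∝ n_i, so the mole ratios apply directly to partial pressures at 343 °C.
P(O2) required for 1140 kPa of NO = (1/2) × 1140 = 570.0 kPa; available 1190 kPa, so NO is limiting.
P(O2) remaining = 1190 − (1/2) × 1140 = 620.0 kPa
P(gaseous products) = (2)/2 × 1140 = 1140 kPa
P_total at 343 °C = 620.0 + 1140 = 1760 kPa
Scaling to 560 K: P = 1760 × 560/616.15 = 1600 kPa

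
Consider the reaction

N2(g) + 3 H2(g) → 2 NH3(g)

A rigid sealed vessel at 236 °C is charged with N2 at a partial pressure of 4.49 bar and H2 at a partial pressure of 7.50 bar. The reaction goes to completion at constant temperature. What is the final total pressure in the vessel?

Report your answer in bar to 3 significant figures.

At constant V, partial pressures at 236 °C are proportional to moles, so apply stoichiometry directly to pressures.
P(H2) required for 4.49 bar of N2 = (3/1) × 4.49 = 13.47 bar; available 7.50 bar, so H2 is limiting.
P(N2) remaining = 4.49 − (1/3) × 7.50 = 1.990 bar
P(gaseous products) = (2)/3 × 7.50 = 5.000 bar
P_total at 236 °C = 1.990 + 5.000 = 6.990 bar

6.99 bar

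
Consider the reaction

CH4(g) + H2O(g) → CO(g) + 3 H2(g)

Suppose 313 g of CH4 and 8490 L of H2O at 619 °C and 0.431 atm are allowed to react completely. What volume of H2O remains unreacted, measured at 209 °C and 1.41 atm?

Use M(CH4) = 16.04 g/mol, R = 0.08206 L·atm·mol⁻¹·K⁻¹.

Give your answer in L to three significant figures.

n(CH4) = 313 / 16.04 = 19.51 mol
n(H2O) = PV/RT = (0.431 × 8490) / (0.08206 × 892.15) = 49.98 mol
For 19.51 mol CH4, stoichiometry requires (1/1) × 19.51 = 19.51 mol H2O; 49.98 mol is available, so CH4 is limiting.
n(H2O) consumed = (1/1) × 19.51 = 19.51 mol; remaining = 49.98 − 19.51 = 30.47 mol
V(H2O) = nRT/P = 30.47 × 0.08206 × 482.15 / 1.41 = 855.0 L

855 L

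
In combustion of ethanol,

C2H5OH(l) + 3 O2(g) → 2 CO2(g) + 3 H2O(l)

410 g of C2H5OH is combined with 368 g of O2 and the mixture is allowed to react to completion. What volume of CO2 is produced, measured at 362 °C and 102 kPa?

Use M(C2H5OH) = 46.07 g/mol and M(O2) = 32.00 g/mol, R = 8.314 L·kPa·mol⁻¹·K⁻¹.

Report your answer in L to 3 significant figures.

397 L

n(C2H5OH) = 410 / 46.07 = 8.900 mol
n(O2) = 368 / 32.00 = 11.50 mol
For 8.900 mol C2H5OH, stoichiometry requires (3/1) × 8.900 = 26.70 mol O2; 11.50 mol is available, so O2 is limiting.
n(CO2) = (2/3) × 11.50 = 7.667 mol
V(CO2) = nRT/P = 7.667 × 8.314 × 635.15 / 102 = 396.9 L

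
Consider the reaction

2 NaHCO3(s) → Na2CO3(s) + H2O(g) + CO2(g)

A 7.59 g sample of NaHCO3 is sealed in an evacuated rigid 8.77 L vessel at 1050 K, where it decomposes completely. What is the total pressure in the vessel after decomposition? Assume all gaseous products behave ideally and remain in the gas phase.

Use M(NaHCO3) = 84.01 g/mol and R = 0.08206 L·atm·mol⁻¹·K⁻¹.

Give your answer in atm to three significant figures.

0.888 atm

n(NaHCO3) = 7.59 / 84.01 = 0.09035 mol
n(gas produced) = (2/2) × 0.09035 = 0.09035 mol
P = nRT/V = 0.09035 × 0.08206 × 1050 / 8.77 = 0.8877 atm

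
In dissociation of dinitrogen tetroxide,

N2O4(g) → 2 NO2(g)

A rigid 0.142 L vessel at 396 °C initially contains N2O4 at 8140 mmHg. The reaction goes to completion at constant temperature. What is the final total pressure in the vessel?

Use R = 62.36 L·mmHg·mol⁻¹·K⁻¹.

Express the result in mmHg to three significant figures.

16300 mmHg

Since T and V are fixed, P_final/P_initial = n_final/n_initial = 2/1.
P_final = (2/1) × 8140 = 16280 mmHg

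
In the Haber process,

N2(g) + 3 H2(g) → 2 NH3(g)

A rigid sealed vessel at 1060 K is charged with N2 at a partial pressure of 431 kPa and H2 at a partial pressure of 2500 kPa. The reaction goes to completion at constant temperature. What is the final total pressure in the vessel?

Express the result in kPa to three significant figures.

2070 kPa

With V and T fixed, P_i ∝ n_i, so the mole ratios apply directly to partial pressures at 1060 K.
P(H2) required for 431 kPa of N2 = (3/1) × 431 = 1293 kPa; available 2500 kPa, so N2 is limiting.
P(H2) remaining = 2500 − (3/1) × 431 = 1207 kPa
P(gaseous products) = (2)/1 × 431 = 862.0 kPa
P_total at 1060 K = 1207 + 862.0 = 2069 kPa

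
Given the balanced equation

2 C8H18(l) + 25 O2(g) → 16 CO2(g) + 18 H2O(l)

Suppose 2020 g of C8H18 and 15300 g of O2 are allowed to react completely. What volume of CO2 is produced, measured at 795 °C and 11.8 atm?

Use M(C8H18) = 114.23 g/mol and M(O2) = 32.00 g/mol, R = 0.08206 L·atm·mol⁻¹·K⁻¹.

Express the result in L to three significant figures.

n(C8H18) = 2020 / 114.23 = 17.68 mol
n(O2) = 15300 / 32.00 = 478.1 mol
For 17.68 mol C8H18, stoichiometry requires (25/2) × 17.68 = 221.0 mol O2; 478.1 mol is available, so C8H18 is limiting.
n(CO2) = (16/2) × 17.68 = 141.4 mol
V(CO2) = nRT/P = 141.4 × 0.08206 × 1068.15 / 11.8 = 1050 L

1050 L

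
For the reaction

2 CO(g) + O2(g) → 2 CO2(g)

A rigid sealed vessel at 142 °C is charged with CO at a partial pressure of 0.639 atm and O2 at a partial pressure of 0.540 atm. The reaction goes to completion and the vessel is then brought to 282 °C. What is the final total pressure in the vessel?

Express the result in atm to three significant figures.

1.15 atm

At constant V, partial pressures at 142 °C are proportional to moles, so apply stoichiometry directly to pressures.
P(O2) required for 0.639 atm of CO = (1/2) × 0.639 = 0.3195 atm; available 0.540 atm, so CO is limiting.
P(O2) remaining = 0.540 − (1/2) × 0.639 = 0.2205 atm
P(gaseous products) = (2)/2 × 0.639 = 0.6390 atm
P_total at 142 °C = 0.2205 + 0.6390 = 0.8595 atm
Scaling to 282 °C: P = 0.8595 × 555.15/415.15 = 1.149 atm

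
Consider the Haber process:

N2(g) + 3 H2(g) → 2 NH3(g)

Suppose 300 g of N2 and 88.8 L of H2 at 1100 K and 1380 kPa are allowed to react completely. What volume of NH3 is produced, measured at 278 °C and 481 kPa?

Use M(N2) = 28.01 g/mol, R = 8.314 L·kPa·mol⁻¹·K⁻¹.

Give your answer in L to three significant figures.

n(N2) = 300 / 28.01 = 10.71 mol
n(H2) = PV/RT = (1380 × 88.8) / (8.314 × 1100) = 13.40 mol
For 10.71 mol N2, stoichiometry requires (3/1) × 10.71 = 32.13 mol H2; 13.40 mol is available, so H2 is limiting.
n(NH3) = (2/3) × 13.40 = 8.933 mol
V(NH3) = nRT/P = 8.933 × 8.314 × 551.15 / 481 = 85.10 L

85.1 L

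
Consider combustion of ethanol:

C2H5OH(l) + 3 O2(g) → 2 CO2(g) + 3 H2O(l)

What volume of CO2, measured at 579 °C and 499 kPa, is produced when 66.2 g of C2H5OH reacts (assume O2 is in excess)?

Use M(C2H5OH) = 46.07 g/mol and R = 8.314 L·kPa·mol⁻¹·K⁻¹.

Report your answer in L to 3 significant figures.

40.8 L

n(C2H5OH) = 66.20 / 46.07 = 1.437 mol
n(CO2) = (2/1) × 1.437 = 2.874 mol
V = nRT/P = 2.874 × 8.314 × 852.15 / 499 = 40.80 L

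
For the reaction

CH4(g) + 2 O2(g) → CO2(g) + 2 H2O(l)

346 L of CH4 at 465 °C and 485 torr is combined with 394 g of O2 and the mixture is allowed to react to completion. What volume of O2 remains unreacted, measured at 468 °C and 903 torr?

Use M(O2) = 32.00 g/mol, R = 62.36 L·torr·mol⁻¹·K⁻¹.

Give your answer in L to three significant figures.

257 L

n(CH4) = PV/RT = (485 × 346) / (62.36 × 738.15) = 3.646 mol
n(O2) = 394 / 32.00 = 12.31 mol
For 3.646 mol CH4, stoichiometry requires (2/1) × 3.646 = 7.292 mol O2; 12.31 mol is available, so CH4 is limiting.
n(O2) consumed = (2/1) × 3.646 = 7.292 mol; remaining = 12.31 − 7.292 = 5.018 mol
V(O2) = nRT/P = 5.018 × 62.36 × 741.15 / 903 = 256.8 L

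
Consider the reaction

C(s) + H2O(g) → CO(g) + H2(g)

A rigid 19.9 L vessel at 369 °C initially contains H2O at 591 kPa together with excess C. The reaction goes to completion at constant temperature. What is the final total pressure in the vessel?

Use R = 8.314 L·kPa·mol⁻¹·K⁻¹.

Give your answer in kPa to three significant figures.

At constant T and V, P ∝ n(gas): 1 mol gas → 2 mol gas.
P_final = (2/1) × 591 = 1182 kPa

1180 kPa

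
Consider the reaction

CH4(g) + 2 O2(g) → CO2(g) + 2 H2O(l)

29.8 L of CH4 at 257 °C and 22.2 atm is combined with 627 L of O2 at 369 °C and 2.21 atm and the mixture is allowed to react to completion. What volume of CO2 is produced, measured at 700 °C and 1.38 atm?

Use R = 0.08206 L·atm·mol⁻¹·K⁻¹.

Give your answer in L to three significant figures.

n(CH4) = PV/RT = (22.2 × 29.8) / (0.08206 × 530.15) = 15.21 mol
n(O2) = PV/RT = (2.21 × 627) / (0.08206 × 642.15) = 26.30 mol
For 15.21 mol CH4, stoichiometry requires (2/1) × 15.21 = 30.42 mol O2; 26.30 mol is available, so O2 is limiting.
n(CO2) = (1/2) × 26.30 = 13.15 mol
V(CO2) = nRT/P = 13.15 × 0.08206 × 973.15 / 1.38 = 761.0 L

761 L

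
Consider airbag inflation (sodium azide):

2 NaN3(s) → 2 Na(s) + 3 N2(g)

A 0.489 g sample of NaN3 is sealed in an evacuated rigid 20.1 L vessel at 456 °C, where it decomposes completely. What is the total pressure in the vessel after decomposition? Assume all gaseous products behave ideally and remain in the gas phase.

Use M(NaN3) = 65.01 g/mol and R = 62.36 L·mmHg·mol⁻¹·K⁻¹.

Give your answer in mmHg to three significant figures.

25.5 mmHg

n(NaN3) = 0.489 / 65.01 = 0.007522 mol
n(gas produced) = (3/2) × 0.007522 = 0.01128 mol
P = nRT/V = 0.01128 × 62.36 × 729.15 / 20.1 = 25.52 mmHg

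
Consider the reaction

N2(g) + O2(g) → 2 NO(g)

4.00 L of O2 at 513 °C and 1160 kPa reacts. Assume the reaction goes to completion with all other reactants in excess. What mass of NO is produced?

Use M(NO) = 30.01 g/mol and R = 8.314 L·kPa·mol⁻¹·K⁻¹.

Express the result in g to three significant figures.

42.6 g

n(O2) = PV/RT = (1160 × 4.00) / (8.314 × 786.15) = 0.7099 mol
n(NO) = (2/1) × 0.7099 = 1.420 mol
m(NO) = 1.420 × 30.01 = 42.61 g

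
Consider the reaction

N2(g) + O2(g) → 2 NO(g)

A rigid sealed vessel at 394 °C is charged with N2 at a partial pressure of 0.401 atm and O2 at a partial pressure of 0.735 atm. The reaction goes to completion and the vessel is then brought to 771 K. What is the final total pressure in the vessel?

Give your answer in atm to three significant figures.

With V and T fixed, P_i ∝ n_i, so the mole ratios apply directly to partial pressures at 394 °C.
P(O2) required for 0.401 atm of N2 = (1/1) × 0.401 = 0.4010 atm; available 0.735 atm, so N2 is limiting.
P(O2) remaining = 0.735 − (1/1) × 0.401 = 0.3340 atm
P(gaseous products) = (2)/1 × 0.401 = 0.8020 atm
P_total at 394 °C = 0.3340 + 0.8020 = 1.136 atm
Scaling to 771 K: P = 1.136 × 771/667.15 = 1.313 atm

1.31 atm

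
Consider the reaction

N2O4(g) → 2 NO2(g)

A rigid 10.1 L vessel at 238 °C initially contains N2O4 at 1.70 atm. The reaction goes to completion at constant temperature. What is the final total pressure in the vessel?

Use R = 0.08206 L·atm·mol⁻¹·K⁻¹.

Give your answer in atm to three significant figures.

Rigid vessel, constant T ⇒ P scales with total gas moles (1 → 2).
P_final = (2/1) × 1.70 = 3.400 atm

3.40 atm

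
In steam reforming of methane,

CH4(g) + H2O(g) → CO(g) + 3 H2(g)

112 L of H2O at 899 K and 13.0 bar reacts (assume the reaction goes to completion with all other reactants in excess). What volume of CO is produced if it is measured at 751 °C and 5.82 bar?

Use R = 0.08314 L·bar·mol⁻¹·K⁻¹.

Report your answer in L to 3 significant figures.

n(H2O) = PV/RT = (13.0 × 112) / (0.08314 × 899) = 19.48 mol
n(CO) = (1/1) × 19.48 = 19.48 mol
V = nRT/P = 19.48 × 0.08314 × 1024.15 / 5.82 = 285.0 L

285 L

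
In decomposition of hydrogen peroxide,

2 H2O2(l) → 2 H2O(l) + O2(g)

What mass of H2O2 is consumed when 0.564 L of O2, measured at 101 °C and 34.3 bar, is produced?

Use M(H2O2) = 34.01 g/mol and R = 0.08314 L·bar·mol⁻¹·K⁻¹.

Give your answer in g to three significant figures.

42.3 g

n(O2) = PV/RT = (34.3 × 0.564) / (0.08314 × 374.15) = 0.6219 mol
n(H2O2) = (2/1) × 0.6219 = 1.244 mol
m(H2O2) = 1.244 × 34.01 = 42.31 g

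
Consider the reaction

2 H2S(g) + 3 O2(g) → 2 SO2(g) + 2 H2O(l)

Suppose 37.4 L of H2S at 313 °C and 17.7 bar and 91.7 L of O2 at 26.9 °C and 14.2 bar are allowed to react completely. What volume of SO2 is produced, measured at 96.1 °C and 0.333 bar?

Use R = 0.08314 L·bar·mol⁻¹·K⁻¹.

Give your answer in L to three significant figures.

1250 L

n(H2S) = PV/RT = (17.7 × 37.4) / (0.08314 × 586.15) = 13.58 mol
n(O2) = PV/RT = (14.2 × 91.7) / (0.08314 × 300.05) = 52.20 mol
For 13.58 mol H2S, stoichiometry requires (3/2) × 13.58 = 20.37 mol O2; 52.20 mol is available, so H2S is limiting.
n(SO2) = (2/2) × 13.58 = 13.58 mol
V(SO2) = nRT/P = 13.58 × 0.08314 × 369.25 / 0.333 = 1252 L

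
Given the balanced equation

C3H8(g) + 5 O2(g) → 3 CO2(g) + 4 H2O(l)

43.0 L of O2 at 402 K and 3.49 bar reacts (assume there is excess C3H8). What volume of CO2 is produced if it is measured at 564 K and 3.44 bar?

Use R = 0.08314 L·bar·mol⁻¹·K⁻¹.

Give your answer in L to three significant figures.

n(O2) = PV/RT = (3.49 × 43.0) / (0.08314 × 402) = 4.490 mol
n(CO2) = (3/5) × 4.490 = 2.694 mol
V = nRT/P = 2.694 × 0.08314 × 564 / 3.44 = 36.72 L

36.7 L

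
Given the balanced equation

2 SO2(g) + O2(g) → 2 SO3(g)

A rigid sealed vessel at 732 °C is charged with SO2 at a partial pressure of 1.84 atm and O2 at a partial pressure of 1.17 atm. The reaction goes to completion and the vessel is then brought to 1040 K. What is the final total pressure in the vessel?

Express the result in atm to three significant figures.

2.16 atm

Because the vessel is rigid and T is held at 732 °C, work the stoichiometry in partial pressures (P_i = n_iRT/V).
P(O2) required for 1.84 atm of SO2 = (1/2) × 1.84 = 0.9200 atm; available 1.17 atm, so SO2 is limiting.
P(O2) remaining = 1.17 − (1/2) × 1.84 = 0.2500 atm
P(gaseous products) = (2)/2 × 1.84 = 1.840 atm
P_total at 732 °C = 0.2500 + 1.840 = 2.090 atm
Scaling to 1040 K: P = 2.090 × 1040/1005.15 = 2.162 atm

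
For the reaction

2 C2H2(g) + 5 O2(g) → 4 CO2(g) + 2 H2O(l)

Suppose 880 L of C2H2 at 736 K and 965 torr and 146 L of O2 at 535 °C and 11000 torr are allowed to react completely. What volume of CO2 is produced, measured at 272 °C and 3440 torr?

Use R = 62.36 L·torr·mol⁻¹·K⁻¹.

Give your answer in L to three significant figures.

252 L

n(C2H2) = PV/RT = (965 × 880) / (62.36 × 736) = 18.50 mol
n(O2) = PV/RT = (11000 × 146) / (62.36 × 808.15) = 31.87 mol
For 18.50 mol C2H2, stoichiometry requires (5/2) × 18.50 = 46.25 mol O2; 31.87 mol is available, so O2 is limiting.
n(CO2) = (4/5) × 31.87 = 25.50 mol
V(CO2) = nRT/P = 25.50 × 62.36 × 545.15 / 3440 = 252.0 L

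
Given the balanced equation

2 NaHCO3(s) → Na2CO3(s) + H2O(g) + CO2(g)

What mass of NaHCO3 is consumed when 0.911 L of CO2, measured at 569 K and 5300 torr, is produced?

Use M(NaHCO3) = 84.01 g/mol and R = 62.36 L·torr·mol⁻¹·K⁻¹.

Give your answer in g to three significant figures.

22.9 g

n(CO2) = PV/RT = (5300 × 0.911) / (62.36 × 569) = 0.1361 mol
n(NaHCO3) = (2/1) × 0.1361 = 0.2722 mol
m(NaHCO3) = 0.2722 × 84.01 = 22.87 g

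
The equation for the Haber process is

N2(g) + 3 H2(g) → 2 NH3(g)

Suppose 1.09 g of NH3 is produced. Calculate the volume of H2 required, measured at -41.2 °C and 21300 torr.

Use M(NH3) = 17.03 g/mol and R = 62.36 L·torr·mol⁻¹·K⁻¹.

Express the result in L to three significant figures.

0.0652 L

n(NH3) = 1.090 / 17.03 = 0.06400 mol
n(H2) = (3/2) × 0.06400 = 0.09600 mol
V = nRT/P = 0.09600 × 62.36 × 231.95 / 21300 = 0.06519 L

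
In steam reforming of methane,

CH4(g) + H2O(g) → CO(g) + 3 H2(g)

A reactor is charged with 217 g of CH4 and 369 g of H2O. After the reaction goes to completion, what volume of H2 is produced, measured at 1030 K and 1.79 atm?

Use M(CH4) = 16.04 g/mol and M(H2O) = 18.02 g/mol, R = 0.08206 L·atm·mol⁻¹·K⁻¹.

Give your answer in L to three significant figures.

1920 L

n(CH4) = 217 / 16.04 = 13.53 mol
n(H2O) = 369 / 18.02 = 20.48 mol
For 13.53 mol CH4, stoichiometry requires (1/1) × 13.53 = 13.53 mol H2O; 20.48 mol is available, so CH4 is limiting.
n(H2) = (3/1) × 13.53 = 40.59 mol
V(H2) = nRT/P = 40.59 × 0.08206 × 1030 / 1.79 = 1917 L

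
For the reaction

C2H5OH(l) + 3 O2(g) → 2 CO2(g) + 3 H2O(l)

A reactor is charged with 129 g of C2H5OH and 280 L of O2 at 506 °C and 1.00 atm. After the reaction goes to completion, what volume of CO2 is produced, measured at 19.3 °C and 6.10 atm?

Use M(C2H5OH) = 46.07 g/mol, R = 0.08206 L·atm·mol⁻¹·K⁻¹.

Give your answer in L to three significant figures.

11.5 L

n(C2H5OH) = 129 / 46.07 = 2.800 mol
n(O2) = PV/RT = (1.00 × 280) / (0.08206 × 779.15) = 4.379 mol
For 2.800 mol C2H5OH, stoichiometry requires (3/1) × 2.800 = 8.400 mol O2; 4.379 mol is available, so O2 is limiting.
n(CO2) = (2/3) × 4.379 = 2.919 mol
V(CO2) = nRT/P = 2.919 × 0.08206 × 292.45 / 6.10 = 11.48 L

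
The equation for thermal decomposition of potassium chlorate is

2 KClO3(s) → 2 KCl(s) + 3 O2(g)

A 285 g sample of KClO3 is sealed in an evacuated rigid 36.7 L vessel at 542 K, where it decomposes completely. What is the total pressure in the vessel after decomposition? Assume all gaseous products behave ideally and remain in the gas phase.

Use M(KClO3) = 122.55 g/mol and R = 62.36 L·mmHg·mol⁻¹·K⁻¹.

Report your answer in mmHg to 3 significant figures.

n(KClO3) = 285 / 122.55 = 2.326 mol
n(gas produced) = (3/2) × 2.326 = 3.489 mol
P = nRT/V = 3.489 × 62.36 × 542 / 36.7 = 3213 mmHg

3210 mmHg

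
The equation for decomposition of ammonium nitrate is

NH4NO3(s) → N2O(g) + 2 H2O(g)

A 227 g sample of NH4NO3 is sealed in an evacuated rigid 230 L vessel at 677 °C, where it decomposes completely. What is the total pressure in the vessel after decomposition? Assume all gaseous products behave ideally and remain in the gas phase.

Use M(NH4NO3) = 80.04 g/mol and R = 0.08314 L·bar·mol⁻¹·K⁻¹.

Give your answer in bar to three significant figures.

n(NH4NO3) = 227 / 80.04 = 2.836 mol
n(gas produced) = (3/1) × 2.836 = 8.508 mol
P = nRT/V = 8.508 × 0.08314 × 950.15 / 230 = 2.922 bar

2.92 bar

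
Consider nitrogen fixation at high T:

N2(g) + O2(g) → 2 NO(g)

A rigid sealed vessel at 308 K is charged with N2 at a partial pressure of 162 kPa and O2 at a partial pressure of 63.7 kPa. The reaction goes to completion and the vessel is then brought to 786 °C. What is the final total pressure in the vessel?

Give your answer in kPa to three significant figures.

Because the vessel is rigid and T is held at 308 K, work the stoichiometry in partial pressures (P_i = n_iRT/V).
P(O2) required for 162 kPa of N2 = (1/1) × 162 = 162.0 kPa; available 63.7 kPa, so O2 is limiting.
P(N2) remaining = 162 − (1/1) × 63.7 = 98.30 kPa
P(gaseous products) = (2)/1 × 63.7 = 127.4 kPa
P_total at 308 K = 98.30 + 127.4 = 225.7 kPa
Scaling to 786 °C: P = 225.7 × 1059.15/308 = 776.1 kPa

776 kPa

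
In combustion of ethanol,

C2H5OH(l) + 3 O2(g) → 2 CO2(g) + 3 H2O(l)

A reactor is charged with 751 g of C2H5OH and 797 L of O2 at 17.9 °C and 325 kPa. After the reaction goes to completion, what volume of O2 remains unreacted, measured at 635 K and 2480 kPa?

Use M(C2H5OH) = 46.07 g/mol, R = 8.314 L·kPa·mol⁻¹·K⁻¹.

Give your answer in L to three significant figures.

n(C2H5OH) = 751 / 46.07 = 16.30 mol
n(O2) = PV/RT = (325 × 797) / (8.314 × 291.05) = 107.0 mol
For 16.30 mol C2H5OH, stoichiometry requires (3/1) × 16.30 = 48.90 mol O2; 107.0 mol is available, so C2H5OH is limiting.
n(O2) consumed = (3/1) × 16.30 = 48.90 mol; remaining = 107.0 − 48.90 = 58.10 mol
V(O2) = nRT/P = 58.10 × 8.314 × 635 / 2480 = 123.7 L

124 L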